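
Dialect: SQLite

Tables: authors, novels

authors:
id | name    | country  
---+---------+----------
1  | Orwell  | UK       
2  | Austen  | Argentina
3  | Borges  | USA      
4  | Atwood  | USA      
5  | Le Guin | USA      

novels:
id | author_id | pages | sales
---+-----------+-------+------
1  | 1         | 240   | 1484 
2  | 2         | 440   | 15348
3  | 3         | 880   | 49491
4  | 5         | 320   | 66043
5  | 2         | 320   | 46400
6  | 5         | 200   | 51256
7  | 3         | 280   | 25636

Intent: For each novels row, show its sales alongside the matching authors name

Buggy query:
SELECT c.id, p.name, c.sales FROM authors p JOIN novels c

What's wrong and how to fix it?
Bug: JOIN with no ON clause produces a cartesian product; every novels row pairs with every authors row

Fix: Add ON c.author_id = p.id to the JOIN

Corrected query:
SELECT c.id, p.name, c.sales FROM authors p JOIN novels c ON c.author_id = p.id

Result:
id | name    | sales
---+---------+------
1  | Orwell  | 1484 
2  | Austen  | 15348
3  | Borges  | 49491
4  | Le Guin | 66043
5  | Austen  | 46400
6  | Le Guin | 51256
7  | Borges  | 25636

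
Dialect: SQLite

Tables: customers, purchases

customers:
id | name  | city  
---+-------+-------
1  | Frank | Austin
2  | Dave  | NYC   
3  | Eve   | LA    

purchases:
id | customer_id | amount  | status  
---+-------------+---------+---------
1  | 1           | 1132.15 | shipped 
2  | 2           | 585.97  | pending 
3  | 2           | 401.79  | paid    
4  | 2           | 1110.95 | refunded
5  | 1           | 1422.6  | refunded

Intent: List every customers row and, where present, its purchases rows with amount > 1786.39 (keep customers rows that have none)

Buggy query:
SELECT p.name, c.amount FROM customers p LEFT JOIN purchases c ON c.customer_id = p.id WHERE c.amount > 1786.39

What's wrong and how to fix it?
Bug: Filtering c.amount in WHERE discards the NULL rows produced by LEFT JOIN, turning it into an inner join

Fix: Put 'c.amount > 1786.39' in the JOIN's ON clause instead of WHERE

Corrected query:
SELECT p.name, c.amount FROM customers p LEFT JOIN purchases c ON c.customer_id = p.id AND c.amount > 1786.39

Result:
name  | amount
------+-------
Frank | NULL  
Dave  | NULL  
Eve   | NULL  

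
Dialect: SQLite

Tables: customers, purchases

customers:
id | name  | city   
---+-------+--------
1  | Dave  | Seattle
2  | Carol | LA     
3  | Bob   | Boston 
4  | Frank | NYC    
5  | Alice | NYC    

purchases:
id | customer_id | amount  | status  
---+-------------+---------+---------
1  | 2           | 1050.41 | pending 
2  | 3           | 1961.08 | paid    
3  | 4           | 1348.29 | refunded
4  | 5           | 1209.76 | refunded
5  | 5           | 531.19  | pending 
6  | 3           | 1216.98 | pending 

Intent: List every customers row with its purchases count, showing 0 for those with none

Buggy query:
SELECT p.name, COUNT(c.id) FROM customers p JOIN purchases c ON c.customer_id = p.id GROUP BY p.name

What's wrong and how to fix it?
Bug: INNER JOIN drops customers rows that have no matching purchases rows

Fix: Switch to LEFT JOIN to retain unmatched parent rows

Corrected query:
SELECT p.name, COUNT(c.id) FROM customers p LEFT JOIN purchases c ON c.customer_id = p.id GROUP BY p.name

Result:
name  | COUNT(c.id)
------+------------
Alice | 2          
Bob   | 2          
Carol | 1          
Dave  | 0          
Frank | 1          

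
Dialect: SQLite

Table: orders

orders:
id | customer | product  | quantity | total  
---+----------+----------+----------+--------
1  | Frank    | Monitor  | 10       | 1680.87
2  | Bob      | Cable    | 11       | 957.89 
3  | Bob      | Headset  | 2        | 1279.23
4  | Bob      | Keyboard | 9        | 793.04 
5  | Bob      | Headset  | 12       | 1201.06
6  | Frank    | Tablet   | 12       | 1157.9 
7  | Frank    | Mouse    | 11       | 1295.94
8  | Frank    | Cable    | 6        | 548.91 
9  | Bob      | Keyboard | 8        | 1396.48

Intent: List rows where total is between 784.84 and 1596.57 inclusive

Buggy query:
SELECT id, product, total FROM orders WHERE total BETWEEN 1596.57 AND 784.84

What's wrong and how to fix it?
Bug: The bounds are reversed; BETWEEN a AND b requires a <= b to match anything

Fix: Write BETWEEN 784.84 AND 1596.57

Corrected query:
SELECT id, product, total FROM orders WHERE total BETWEEN 784.84 AND 1596.57

Result:
id | product  | total  
---+----------+--------
2  | Cable    | 957.89 
3  | Headset  | 1279.23
4  | Keyboard | 793.04 
5  | Headset  | 1201.06
6  | Tablet   | 1157.9 
7  | Mouse    | 1295.94
9  | Keyboard | 1396.48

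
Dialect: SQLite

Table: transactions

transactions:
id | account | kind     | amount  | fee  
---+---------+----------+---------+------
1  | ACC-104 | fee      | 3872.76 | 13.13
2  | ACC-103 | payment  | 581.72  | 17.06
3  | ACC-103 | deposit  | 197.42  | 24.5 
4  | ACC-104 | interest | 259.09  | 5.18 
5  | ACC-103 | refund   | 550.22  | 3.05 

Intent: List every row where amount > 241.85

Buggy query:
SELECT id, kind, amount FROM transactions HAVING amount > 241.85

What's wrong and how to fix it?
Bug: HAVING filters the output of aggregation, but this query has no GROUP BY and no aggregate functions, so SQLite rejects it (HAVING clause on a non-aggregate query); the condition here is per row

Fix: Use WHERE for row-level filtering

Corrected query:
SELECT id, kind, amount FROM transactions WHERE amount > 241.85

Result:
id | kind     | amount 
---+----------+--------
1  | fee      | 3872.76
2  | payment  | 581.72 
4  | interest | 259.09 
5  | refund   | 550.22 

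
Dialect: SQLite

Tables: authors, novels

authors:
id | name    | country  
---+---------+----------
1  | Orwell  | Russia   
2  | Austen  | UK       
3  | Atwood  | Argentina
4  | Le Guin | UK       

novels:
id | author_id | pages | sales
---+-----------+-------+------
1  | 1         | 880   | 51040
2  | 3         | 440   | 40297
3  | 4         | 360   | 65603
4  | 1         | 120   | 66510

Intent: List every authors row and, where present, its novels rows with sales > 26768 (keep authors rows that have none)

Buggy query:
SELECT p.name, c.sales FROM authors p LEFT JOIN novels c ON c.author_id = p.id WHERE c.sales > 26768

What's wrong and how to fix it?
Bug: Filtering c.sales in WHERE discards the NULL rows produced by LEFT JOIN, turning it into an inner join

Fix: Move the right-table condition into the ON clause so unmatched parents are kept

Corrected query:
SELECT p.name, c.sales FROM authors p LEFT JOIN novels c ON c.author_id = p.id AND c.sales > 26768

Result:
name    | sales
--------+------
Orwell  | 51040
Orwell  | 66510
Austen  | NULL 
Atwood  | 40297
Le Guin | 65603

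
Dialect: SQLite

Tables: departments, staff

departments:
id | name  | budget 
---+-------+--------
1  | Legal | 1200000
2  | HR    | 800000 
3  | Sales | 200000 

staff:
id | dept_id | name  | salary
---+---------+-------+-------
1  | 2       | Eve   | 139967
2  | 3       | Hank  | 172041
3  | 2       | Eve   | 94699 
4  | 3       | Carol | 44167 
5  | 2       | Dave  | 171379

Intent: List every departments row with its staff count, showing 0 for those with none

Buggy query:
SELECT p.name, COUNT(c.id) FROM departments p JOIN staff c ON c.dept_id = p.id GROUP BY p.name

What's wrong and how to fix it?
Bug: INNER JOIN drops departments rows that have no matching staff rows

Fix: Switch to LEFT JOIN to retain unmatched parent rows

Corrected query:
SELECT p.name, COUNT(c.id) FROM departments p LEFT JOIN staff c ON c.dept_id = p.id GROUP BY p.name

Result:
name  | COUNT(c.id)
------+------------
HR    | 3          
Legal | 0          
Sales | 2          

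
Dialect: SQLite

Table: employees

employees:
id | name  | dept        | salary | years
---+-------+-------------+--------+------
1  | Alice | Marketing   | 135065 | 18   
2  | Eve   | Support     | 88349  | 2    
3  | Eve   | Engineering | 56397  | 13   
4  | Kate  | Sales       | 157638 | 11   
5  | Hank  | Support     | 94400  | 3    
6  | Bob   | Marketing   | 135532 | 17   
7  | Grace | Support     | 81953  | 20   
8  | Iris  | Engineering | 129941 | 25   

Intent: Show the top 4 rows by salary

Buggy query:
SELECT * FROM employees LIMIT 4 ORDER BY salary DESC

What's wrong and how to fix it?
Bug: LIMIT must come after ORDER BY

Fix: Sort with ORDER BY, then apply LIMIT

Corrected query:
SELECT * FROM employees ORDER BY salary DESC LIMIT 4

Result:
id | name  | dept        | salary | years
---+-------+-------------+--------+------
4  | Kate  | Sales       | 157638 | 11   
6  | Bob   | Marketing   | 135532 | 17   
1  | Alice | Marketing   | 135065 | 18   
8  | Iris  | Engineering | 129941 | 25   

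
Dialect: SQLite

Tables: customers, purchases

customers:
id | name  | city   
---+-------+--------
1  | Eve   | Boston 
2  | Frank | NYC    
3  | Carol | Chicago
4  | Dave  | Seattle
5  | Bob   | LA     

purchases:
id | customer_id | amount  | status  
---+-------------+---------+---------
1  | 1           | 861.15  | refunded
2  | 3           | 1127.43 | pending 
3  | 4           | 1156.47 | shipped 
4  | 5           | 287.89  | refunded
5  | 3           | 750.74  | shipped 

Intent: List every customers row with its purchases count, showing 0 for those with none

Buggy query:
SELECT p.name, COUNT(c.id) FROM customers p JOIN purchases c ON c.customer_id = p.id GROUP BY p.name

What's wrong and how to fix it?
Bug: An inner join excludes parents with zero children

Fix: Switch to LEFT JOIN to retain unmatched parent rows

Corrected query:
SELECT p.name, COUNT(c.id) FROM customers p LEFT JOIN purchases c ON c.customer_id = p.id GROUP BY p.name

Result:
name  | COUNT(c.id)
------+------------
Bob   | 1          
Carol | 2          
Dave  | 1          
Eve   | 1          
Frank | 0          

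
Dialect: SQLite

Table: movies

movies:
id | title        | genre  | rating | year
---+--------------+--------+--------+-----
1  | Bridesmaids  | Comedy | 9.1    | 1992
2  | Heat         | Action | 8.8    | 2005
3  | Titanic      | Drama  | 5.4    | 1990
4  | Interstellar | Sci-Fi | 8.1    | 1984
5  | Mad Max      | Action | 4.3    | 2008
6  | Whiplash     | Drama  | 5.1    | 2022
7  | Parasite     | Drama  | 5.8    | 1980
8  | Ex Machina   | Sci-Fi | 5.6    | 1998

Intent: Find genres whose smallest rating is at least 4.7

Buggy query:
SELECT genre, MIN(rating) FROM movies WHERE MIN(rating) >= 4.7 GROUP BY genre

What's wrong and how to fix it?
Bug: Aggregates like MIN are computed per group after WHERE runs

Fix: Use HAVING for the per-group MIN condition

Corrected query:
SELECT genre, MIN(rating) FROM movies GROUP BY genre HAVING MIN(rating) >= 4.7

Result:
genre  | MIN(rating)
-------+------------
Comedy | 9.1        
Drama  | 5.1        
Sci-Fi | 5.6        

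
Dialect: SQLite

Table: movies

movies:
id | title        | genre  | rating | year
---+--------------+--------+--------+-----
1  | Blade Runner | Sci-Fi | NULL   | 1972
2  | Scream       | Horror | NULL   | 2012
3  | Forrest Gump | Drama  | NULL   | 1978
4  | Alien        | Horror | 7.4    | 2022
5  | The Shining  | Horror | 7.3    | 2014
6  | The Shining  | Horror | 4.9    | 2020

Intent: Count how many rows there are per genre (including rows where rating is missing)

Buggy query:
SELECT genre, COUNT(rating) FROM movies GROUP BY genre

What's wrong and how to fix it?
Bug: COUNT(column) counts non-NULL values only; rows with NULL rating aren't counted

Fix: Replace COUNT(rating) with COUNT(*)

Corrected query:
SELECT genre, COUNT(*) FROM movies GROUP BY genre

Result:
genre  | COUNT(*)
-------+---------
Drama  | 1       
Horror | 4       
Sci-Fi | 1       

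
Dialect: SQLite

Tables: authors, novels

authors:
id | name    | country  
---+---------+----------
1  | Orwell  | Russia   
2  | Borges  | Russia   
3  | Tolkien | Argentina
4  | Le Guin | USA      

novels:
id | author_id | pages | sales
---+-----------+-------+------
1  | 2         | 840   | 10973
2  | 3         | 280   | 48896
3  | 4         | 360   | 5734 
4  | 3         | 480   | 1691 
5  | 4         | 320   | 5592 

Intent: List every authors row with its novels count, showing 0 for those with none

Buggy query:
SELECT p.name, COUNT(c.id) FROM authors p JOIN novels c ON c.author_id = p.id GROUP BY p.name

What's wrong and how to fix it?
Bug: INNER JOIN drops authors rows that have no matching novels rows

Fix: Use LEFT JOIN so parents without children still appear (COUNT(c.id) gives 0)

Corrected query:
SELECT p.name, COUNT(c.id) FROM authors p LEFT JOIN novels c ON c.author_id = p.id GROUP BY p.name

Result:
name    | COUNT(c.id)
--------+------------
Borges  | 1          
Le Guin | 2          
Orwell  | 0          
Tolkien | 2          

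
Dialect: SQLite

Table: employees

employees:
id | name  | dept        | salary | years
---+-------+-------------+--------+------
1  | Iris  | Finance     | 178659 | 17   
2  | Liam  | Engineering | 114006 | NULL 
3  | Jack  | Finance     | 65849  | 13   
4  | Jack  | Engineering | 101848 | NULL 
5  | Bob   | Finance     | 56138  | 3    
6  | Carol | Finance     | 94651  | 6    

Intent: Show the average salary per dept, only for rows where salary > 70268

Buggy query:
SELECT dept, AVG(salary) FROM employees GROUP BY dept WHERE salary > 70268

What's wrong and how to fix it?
Bug: WHERE cannot follow GROUP BY

Fix: Place WHERE between FROM and GROUP BY

Corrected query:
SELECT dept, AVG(salary) FROM employees WHERE salary > 70268 GROUP BY dept

Result:
dept        | AVG(salary)
------------+------------
Engineering | 107927     
Finance     | 136655     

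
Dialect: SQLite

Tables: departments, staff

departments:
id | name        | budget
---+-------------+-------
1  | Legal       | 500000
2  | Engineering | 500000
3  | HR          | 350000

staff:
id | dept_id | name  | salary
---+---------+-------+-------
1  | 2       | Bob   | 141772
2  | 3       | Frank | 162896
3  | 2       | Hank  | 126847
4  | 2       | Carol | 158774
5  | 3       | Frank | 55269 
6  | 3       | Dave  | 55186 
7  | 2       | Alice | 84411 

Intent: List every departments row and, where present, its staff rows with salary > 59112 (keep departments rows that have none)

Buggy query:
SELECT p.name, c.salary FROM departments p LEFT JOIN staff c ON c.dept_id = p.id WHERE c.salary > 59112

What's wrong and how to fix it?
Bug: A WHERE condition on the right-hand table after LEFT JOIN drops unmatched parents

Fix: Put 'c.salary > 59112' in the JOIN's ON clause instead of WHERE

Corrected query:
SELECT p.name, c.salary FROM departments p LEFT JOIN staff c ON c.dept_id = p.id AND c.salary > 59112

Result:
name        | salary
------------+-------
Legal       | NULL  
Engineering | 84411 
Engineering | 126847
Engineering | 141772
Engineering | 158774
HR          | 162896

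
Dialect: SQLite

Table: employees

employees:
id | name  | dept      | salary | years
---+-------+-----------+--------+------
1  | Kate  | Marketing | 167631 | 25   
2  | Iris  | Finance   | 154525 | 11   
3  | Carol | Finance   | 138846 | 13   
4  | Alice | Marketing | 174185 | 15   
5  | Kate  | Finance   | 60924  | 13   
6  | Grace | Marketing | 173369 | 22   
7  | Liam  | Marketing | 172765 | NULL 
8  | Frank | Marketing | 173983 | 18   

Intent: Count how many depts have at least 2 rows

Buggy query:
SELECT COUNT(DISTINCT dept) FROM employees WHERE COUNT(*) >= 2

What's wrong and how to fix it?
Bug: COUNT(*) cannot appear in WHERE; the per-group count doesn't exist yet

Fix: Group first with HAVING COUNT(*) >= 2, then COUNT the resulting groups

Corrected query:
SELECT COUNT(*) FROM (SELECT dept FROM employees GROUP BY dept HAVING COUNT(*) >= 2)

Result:
COUNT(*)
--------
2       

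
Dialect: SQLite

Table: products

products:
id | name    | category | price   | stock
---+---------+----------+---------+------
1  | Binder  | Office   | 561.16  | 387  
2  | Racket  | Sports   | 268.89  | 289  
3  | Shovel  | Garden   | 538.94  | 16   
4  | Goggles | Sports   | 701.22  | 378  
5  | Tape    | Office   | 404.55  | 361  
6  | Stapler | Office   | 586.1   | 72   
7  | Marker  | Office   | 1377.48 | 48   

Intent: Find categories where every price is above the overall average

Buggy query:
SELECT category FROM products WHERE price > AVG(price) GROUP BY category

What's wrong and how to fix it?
Bug: WHERE evaluates per row before aggregation, so AVG() is unavailable

Fix: Use a subquery for AVG and a HAVING MIN(...) filter so the condition holds for every row in the group

Corrected query:
SELECT category FROM products GROUP BY category HAVING MIN(price) > (SELECT AVG(price) FROM products)

Result:
(no rows)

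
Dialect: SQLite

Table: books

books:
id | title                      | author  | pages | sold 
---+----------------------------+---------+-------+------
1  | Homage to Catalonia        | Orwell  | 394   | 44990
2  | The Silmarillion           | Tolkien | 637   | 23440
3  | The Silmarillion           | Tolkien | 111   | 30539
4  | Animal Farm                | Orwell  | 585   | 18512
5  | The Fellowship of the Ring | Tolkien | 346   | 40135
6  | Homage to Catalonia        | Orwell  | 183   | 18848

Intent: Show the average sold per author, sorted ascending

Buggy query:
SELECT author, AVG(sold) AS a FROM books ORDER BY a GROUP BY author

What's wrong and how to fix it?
Bug: GROUP BY must precede ORDER BY

Fix: Reorder: SELECT … FROM … GROUP BY … ORDER BY …

Corrected query:
SELECT author, AVG(sold) AS a FROM books GROUP BY author ORDER BY a

Result:
author  | a           
--------+-------------
Orwell  | 27450       
Tolkien | 31371.333333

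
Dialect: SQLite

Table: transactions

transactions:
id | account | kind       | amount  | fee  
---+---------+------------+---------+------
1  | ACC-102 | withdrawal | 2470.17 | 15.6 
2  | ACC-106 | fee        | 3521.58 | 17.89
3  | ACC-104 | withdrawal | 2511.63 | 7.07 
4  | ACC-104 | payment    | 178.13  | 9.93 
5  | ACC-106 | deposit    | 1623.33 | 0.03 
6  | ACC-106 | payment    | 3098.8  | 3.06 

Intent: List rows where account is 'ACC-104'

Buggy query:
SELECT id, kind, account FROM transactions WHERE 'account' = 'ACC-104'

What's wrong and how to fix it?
Bug: 'account' in single quotes is a string literal, not the column; the comparison is literal-vs-literal and never true

Fix: Reference the column as account without single quotes

Corrected query:
SELECT id, kind, account FROM transactions WHERE account = 'ACC-104'

Result:
id | kind       | account
---+------------+--------
3  | withdrawal | ACC-104
4  | payment    | ACC-104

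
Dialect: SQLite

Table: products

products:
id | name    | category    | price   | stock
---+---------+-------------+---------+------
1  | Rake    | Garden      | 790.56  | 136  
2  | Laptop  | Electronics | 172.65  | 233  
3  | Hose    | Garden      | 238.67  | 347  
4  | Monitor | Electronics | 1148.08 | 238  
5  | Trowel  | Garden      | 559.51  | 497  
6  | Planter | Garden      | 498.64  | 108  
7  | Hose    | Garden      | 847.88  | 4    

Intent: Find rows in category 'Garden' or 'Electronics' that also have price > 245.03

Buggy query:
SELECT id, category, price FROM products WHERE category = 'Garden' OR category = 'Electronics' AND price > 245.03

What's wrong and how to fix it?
Bug: AND binds tighter than OR, so this parses as category = 'Garden' OR (category = 'Electronics' AND price > 245.03)

Fix: Add parentheses around the OR so the AND applies to both alternatives

Corrected query:
SELECT id, category, price FROM products WHERE (category = 'Garden' OR category = 'Electronics') AND price > 245.03

Result:
id | category    | price  
---+-------------+--------
1  | Garden      | 790.56 
4  | Electronics | 1148.08
5  | Garden      | 559.51 
6  | Garden      | 498.64 
7  | Garden      | 847.88 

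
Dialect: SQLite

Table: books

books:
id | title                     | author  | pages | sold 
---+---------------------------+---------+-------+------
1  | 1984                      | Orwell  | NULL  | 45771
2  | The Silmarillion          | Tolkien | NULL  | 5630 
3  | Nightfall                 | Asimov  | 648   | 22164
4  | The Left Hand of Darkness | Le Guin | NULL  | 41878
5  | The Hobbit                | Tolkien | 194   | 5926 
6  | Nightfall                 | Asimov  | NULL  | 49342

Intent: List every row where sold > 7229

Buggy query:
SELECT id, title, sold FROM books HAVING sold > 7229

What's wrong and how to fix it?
Bug: This is a non-aggregate query (no GROUP BY, no aggregates), so in SQLite the HAVING clause is invalid here; a row-level condition belongs in WHERE

Fix: Replace HAVING with WHERE since the condition applies to individual rows

Corrected query:
SELECT id, title, sold FROM books WHERE sold > 7229

Result:
id | title                     | sold 
---+---------------------------+------
1  | 1984                      | 45771
3  | Nightfall                 | 22164
4  | The Left Hand of Darkness | 41878
6  | Nightfall                 | 49342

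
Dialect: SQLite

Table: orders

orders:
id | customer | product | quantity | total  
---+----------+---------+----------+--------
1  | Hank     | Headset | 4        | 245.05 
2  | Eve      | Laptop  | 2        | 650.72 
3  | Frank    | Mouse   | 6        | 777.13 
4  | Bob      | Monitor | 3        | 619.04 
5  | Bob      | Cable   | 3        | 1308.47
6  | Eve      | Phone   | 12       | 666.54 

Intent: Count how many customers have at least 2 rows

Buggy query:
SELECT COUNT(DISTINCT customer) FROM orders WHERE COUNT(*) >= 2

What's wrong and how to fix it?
Bug: COUNT(*) cannot appear in WHERE; the per-group count doesn't exist yet

Fix: Group first with HAVING COUNT(*) >= 2, then COUNT the resulting groups

Corrected query:
SELECT COUNT(*) FROM (SELECT customer FROM orders GROUP BY customer HAVING COUNT(*) >= 2)

Result:
COUNT(*)
--------
2       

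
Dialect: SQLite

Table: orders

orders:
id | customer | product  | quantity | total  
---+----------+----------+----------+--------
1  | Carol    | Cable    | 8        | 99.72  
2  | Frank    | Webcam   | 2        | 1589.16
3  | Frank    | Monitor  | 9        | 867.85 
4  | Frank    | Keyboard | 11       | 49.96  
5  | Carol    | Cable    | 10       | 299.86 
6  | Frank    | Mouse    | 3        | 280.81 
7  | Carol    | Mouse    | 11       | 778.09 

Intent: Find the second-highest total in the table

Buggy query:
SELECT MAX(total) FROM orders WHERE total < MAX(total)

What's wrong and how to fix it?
Bug: MAX(total) on the right of the comparison is an aggregate-in-WHERE error

Fix: Compute the overall MAX in a subquery, then take MAX of rows below it

Corrected query:
SELECT MAX(total) FROM orders WHERE total < (SELECT MAX(total) FROM orders)

Result:
MAX(total)
----------
867.85    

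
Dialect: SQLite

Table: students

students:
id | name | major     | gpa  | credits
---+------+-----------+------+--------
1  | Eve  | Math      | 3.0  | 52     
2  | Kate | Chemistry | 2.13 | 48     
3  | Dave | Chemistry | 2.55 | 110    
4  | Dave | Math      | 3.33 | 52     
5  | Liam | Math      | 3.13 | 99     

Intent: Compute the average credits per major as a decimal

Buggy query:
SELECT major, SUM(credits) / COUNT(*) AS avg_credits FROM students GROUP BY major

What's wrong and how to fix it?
Bug: SUM(credits) and COUNT(*) are both integers; the division truncates the fractional part

Fix: Cast one side to REAL so the division keeps the fractional part

Corrected query:
SELECT major, SUM(credits) * 1.0 / COUNT(*) AS avg_credits FROM students GROUP BY major

Result:
major     | avg_credits
----------+------------
Chemistry | 79         
Math      | 67.666667  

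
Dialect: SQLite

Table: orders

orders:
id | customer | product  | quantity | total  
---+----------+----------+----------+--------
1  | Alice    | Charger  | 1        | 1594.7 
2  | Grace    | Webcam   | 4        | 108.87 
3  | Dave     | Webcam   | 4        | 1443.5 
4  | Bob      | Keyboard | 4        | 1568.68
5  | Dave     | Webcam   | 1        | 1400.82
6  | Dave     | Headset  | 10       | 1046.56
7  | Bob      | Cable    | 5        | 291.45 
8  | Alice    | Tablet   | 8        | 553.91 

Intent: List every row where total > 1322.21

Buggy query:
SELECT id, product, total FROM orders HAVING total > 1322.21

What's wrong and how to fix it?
Bug: HAVING filters the output of aggregation, but this query has no GROUP BY and no aggregate functions, so SQLite rejects it (HAVING clause on a non-aggregate query); the condition here is per row

Fix: Use WHERE for row-level filtering

Corrected query:
SELECT id, product, total FROM orders WHERE total > 1322.21

Result:
id | product  | total  
---+----------+--------
1  | Charger  | 1594.7 
3  | Webcam   | 1443.5 
4  | Keyboard | 1568.68
5  | Webcam   | 1400.82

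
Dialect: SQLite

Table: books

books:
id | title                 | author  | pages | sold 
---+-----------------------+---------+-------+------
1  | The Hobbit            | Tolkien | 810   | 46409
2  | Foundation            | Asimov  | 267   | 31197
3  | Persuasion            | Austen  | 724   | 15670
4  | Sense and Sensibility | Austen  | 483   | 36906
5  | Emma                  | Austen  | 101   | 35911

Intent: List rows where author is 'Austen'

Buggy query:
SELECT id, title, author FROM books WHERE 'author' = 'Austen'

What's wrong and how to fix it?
Bug: 'author' in single quotes is a string literal, not the column; the comparison is literal-vs-literal and never true

Fix: Remove the quotes around the column name (or use double quotes for an identifier)

Corrected query:
SELECT id, title, author FROM books WHERE author = 'Austen'

Result:
id | title                 | author
---+-----------------------+-------
3  | Persuasion            | Austen
4  | Sense and Sensibility | Austen
5  | Emma                  | Austen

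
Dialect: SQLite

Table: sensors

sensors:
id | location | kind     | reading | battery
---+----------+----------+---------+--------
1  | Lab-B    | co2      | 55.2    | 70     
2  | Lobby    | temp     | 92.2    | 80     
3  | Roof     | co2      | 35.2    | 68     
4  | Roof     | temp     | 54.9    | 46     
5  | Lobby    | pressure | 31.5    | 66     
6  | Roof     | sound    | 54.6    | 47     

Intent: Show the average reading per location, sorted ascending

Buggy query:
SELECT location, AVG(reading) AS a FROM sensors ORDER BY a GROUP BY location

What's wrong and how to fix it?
Bug: ORDER BY appears before GROUP BY; SQL clause order requires GROUP BY first

Fix: Reorder: SELECT … FROM … GROUP BY … ORDER BY …

Corrected query:
SELECT location, AVG(reading) AS a FROM sensors GROUP BY location ORDER BY a

Result:
location | a        
---------+----------
Roof     | 48.233333
Lab-B    | 55.2     
Lobby    | 61.85    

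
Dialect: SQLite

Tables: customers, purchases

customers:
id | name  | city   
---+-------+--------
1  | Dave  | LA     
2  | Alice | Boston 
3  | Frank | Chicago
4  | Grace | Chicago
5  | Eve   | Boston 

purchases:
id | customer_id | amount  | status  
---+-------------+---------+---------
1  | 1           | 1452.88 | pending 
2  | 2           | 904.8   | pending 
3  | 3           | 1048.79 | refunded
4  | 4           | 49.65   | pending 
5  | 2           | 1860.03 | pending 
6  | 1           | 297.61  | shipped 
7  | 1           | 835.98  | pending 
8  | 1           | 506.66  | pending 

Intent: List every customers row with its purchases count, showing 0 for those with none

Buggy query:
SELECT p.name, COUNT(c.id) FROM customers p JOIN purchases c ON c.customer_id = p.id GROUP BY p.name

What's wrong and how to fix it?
Bug: INNER JOIN drops customers rows that have no matching purchases rows

Fix: Switch to LEFT JOIN to retain unmatched parent rows

Corrected query:
SELECT p.name, COUNT(c.id) FROM customers p LEFT JOIN purchases c ON c.customer_id = p.id GROUP BY p.name

Result:
name  | COUNT(c.id)
------+------------
Alice | 2          
Dave  | 4          
Eve   | 0          
Frank | 1          
Grace | 1          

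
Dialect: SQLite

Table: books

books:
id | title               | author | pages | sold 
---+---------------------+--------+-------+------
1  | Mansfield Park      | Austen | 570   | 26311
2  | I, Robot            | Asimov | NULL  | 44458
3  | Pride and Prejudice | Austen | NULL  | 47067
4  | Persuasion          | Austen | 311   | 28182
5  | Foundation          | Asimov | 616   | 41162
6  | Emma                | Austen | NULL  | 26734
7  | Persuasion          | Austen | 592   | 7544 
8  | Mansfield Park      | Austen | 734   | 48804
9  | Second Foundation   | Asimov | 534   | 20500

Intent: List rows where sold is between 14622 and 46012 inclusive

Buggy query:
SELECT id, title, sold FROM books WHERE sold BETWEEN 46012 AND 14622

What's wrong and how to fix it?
Bug: The bounds are reversed; BETWEEN a AND b requires a <= b to match anything

Fix: Write BETWEEN 14622 AND 46012

Corrected query:
SELECT id, title, sold FROM books WHERE sold BETWEEN 14622 AND 46012

Result:
id | title             | sold 
---+-------------------+------
1  | Mansfield Park    | 26311
2  | I, Robot          | 44458
4  | Persuasion        | 28182
5  | Foundation        | 41162
6  | Emma              | 26734
9  | Second Foundation | 20500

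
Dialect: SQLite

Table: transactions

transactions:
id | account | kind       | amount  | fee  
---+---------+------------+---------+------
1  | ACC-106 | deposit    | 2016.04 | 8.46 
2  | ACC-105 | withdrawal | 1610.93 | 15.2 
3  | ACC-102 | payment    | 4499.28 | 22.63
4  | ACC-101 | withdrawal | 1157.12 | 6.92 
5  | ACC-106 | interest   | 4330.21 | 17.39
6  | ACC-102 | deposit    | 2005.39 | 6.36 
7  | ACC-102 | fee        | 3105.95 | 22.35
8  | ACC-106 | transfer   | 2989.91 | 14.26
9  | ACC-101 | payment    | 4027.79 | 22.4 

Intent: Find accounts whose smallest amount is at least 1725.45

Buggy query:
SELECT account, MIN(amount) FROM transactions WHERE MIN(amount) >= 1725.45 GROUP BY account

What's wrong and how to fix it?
Bug: Aggregates like MIN are computed per group after WHERE runs

Fix: Use HAVING for the per-group MIN condition

Corrected query:
SELECT account, MIN(amount) FROM transactions GROUP BY account HAVING MIN(amount) >= 1725.45

Result:
account | MIN(amount)
--------+------------
ACC-102 | 2005.39    
ACC-106 | 2016.04    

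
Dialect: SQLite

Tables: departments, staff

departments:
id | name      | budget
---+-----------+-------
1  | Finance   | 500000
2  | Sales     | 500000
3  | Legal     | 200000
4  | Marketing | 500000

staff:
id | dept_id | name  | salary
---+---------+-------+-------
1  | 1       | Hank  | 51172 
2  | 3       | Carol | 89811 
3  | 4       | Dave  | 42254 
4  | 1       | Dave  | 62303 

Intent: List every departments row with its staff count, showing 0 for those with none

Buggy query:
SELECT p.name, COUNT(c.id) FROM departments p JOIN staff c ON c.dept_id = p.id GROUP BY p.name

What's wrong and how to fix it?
Bug: An inner join excludes parents with zero children

Fix: Use LEFT JOIN so parents without children still appear (COUNT(c.id) gives 0)

Corrected query:
SELECT p.name, COUNT(c.id) FROM departments p LEFT JOIN staff c ON c.dept_id = p.id GROUP BY p.name

Result:
name      | COUNT(c.id)
----------+------------
Finance   | 2          
Legal     | 1          
Marketing | 1          
Sales     | 0          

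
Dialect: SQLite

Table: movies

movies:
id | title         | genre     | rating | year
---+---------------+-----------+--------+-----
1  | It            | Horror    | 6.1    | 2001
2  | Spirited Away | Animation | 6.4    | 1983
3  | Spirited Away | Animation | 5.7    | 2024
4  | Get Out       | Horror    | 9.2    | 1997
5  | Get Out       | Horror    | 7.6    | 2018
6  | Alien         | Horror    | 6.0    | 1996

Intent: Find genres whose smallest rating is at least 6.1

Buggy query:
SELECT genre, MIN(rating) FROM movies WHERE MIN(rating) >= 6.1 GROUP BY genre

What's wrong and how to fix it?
Bug: MIN() in WHERE is a misuse of aggregate

Fix: Use HAVING for the per-group MIN condition

Corrected query:
SELECT genre, MIN(rating) FROM movies GROUP BY genre HAVING MIN(rating) >= 6.1

Result:
(no rows)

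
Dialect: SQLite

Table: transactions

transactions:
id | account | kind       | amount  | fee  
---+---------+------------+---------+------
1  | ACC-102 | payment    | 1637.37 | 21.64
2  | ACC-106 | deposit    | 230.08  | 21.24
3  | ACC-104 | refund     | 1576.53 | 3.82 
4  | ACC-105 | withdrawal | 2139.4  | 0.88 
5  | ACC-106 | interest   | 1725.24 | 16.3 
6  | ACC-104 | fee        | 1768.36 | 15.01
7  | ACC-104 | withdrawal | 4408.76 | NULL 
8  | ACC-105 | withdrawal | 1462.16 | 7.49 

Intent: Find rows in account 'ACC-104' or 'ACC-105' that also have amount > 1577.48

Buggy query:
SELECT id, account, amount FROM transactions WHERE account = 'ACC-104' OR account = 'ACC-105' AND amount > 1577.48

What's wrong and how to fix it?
Bug: AND binds tighter than OR, so this parses as account = 'ACC-104' OR (account = 'ACC-105' AND amount > 1577.48)

Fix: Group the OR with parentheses (or use IN), then AND the threshold

Corrected query:
SELECT id, account, amount FROM transactions WHERE (account = 'ACC-104' OR account = 'ACC-105') AND amount > 1577.48

Result:
id | account | amount 
---+---------+--------
4  | ACC-105 | 2139.4 
6  | ACC-104 | 1768.36
7  | ACC-104 | 4408.76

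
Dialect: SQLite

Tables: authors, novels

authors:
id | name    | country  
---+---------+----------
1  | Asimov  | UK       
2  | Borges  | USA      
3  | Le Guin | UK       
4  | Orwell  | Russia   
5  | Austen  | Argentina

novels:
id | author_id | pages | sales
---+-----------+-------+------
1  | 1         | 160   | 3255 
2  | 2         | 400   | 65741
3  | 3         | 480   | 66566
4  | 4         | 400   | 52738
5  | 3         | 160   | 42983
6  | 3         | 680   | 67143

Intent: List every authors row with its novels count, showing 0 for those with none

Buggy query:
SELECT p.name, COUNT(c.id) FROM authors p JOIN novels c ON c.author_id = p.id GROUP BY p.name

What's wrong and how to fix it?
Bug: An inner join excludes parents with zero children

Fix: Use LEFT JOIN so parents without children still appear (COUNT(c.id) gives 0)

Corrected query:
SELECT p.name, COUNT(c.id) FROM authors p LEFT JOIN novels c ON c.author_id = p.id GROUP BY p.name

Result:
name    | COUNT(c.id)
--------+------------
Asimov  | 1          
Austen  | 0          
Borges  | 1          
Le Guin | 3          
Orwell  | 1          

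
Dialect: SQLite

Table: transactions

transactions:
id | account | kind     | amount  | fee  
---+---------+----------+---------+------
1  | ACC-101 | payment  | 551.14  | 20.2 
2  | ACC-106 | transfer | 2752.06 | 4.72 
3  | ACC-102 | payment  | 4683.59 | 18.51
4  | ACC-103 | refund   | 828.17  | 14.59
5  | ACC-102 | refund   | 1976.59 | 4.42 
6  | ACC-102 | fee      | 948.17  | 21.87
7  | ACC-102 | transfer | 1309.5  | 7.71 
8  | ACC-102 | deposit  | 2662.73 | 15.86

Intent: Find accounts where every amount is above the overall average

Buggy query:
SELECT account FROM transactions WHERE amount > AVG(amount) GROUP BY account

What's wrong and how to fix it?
Bug: AVG() is an aggregate; it can't sit directly in WHERE

Fix: Use a subquery for AVG and a HAVING MIN(...) filter so the condition holds for every row in the group

Corrected query:
SELECT account FROM transactions GROUP BY account HAVING MIN(amount) > (SELECT AVG(amount) FROM transactions)

Result:
account
-------
ACC-106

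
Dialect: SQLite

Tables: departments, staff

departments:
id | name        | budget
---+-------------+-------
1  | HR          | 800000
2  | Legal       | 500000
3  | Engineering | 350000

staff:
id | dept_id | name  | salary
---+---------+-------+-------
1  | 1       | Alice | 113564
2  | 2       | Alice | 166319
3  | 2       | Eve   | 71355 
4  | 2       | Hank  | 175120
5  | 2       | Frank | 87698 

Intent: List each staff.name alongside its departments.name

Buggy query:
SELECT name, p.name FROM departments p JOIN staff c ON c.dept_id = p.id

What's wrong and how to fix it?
Bug: Both tables have a 'name' column; the unqualified reference is ambiguous

Fix: Prefix ambiguous columns with the table alias

Corrected query:
SELECT c.name, p.name FROM departments p JOIN staff c ON c.dept_id = p.id

Result:
name  | name 
------+------
Alice | HR   
Alice | Legal
Eve   | Legal
Hank  | Legal
Frank | Legal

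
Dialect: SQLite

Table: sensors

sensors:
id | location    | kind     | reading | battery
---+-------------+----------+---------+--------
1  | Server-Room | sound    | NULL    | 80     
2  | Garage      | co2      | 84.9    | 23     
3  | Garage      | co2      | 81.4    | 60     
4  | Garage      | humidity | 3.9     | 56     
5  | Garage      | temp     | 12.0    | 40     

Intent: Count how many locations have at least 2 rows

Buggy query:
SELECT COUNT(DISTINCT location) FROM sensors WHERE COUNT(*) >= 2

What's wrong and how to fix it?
Bug: WHERE filters individual rows, not groups, so a group-level COUNT is invalid there

Fix: Use a subquery that GROUPs and filters with HAVING, then count its rows

Corrected query:
SELECT COUNT(*) FROM (SELECT location FROM sensors GROUP BY location HAVING COUNT(*) >= 2)

Result:
COUNT(*)
--------
1       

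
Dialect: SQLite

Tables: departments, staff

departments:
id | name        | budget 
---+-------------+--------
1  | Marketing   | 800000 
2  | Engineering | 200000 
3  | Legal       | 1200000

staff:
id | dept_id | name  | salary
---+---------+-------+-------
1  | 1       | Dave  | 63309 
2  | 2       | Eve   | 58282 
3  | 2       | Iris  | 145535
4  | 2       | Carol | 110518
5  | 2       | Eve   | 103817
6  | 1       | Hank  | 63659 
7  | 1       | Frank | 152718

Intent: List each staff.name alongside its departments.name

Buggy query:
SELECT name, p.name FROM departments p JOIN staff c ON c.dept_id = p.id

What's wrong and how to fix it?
Bug: Both tables have a 'name' column; the unqualified reference is ambiguous

Fix: Prefix ambiguous columns with the table alias

Corrected query:
SELECT c.name, p.name FROM departments p JOIN staff c ON c.dept_id = p.id

Result:
name  | name       
------+------------
Dave  | Marketing  
Eve   | Engineering
Iris  | Engineering
Carol | Engineering
Eve   | Engineering
Hank  | Marketing  
Frank | Marketing  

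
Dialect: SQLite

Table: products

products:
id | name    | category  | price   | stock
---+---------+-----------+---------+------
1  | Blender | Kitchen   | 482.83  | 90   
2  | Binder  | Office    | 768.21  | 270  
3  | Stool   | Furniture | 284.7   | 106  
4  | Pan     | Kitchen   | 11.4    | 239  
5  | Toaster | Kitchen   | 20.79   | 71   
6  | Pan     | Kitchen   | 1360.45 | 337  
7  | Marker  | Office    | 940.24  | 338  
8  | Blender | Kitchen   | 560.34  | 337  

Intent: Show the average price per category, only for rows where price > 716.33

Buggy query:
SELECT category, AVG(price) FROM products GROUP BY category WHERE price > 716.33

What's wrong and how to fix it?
Bug: WHERE cannot follow GROUP BY

Fix: Place WHERE between FROM and GROUP BY

Corrected query:
SELECT category, AVG(price) FROM products WHERE price > 716.33 GROUP BY category

Result:
category | AVG(price)
---------+-----------
Kitchen  | 1360.45   
Office   | 854.225   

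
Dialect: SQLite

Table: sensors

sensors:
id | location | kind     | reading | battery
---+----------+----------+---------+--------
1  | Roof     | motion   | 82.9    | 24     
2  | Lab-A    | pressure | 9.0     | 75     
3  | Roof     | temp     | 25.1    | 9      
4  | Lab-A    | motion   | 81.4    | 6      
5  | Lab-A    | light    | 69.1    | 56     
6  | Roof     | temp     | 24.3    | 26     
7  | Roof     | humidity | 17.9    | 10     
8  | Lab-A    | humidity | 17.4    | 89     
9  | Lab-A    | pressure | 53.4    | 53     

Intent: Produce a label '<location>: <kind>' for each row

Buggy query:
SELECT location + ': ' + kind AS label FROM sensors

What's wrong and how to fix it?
Bug: '+' is numeric addition; on text columns SQLite converts them to 0 instead of concatenating

Fix: Replace + with || to concatenate text

Corrected query:
SELECT location || ': ' || kind AS label FROM sensors

Result:
label          
---------------
Roof: motion   
Lab-A: pressure
Roof: temp     
Lab-A: motion  
Lab-A: light   
Roof: temp     
Roof: humidity 
Lab-A: humidity
Lab-A: pressure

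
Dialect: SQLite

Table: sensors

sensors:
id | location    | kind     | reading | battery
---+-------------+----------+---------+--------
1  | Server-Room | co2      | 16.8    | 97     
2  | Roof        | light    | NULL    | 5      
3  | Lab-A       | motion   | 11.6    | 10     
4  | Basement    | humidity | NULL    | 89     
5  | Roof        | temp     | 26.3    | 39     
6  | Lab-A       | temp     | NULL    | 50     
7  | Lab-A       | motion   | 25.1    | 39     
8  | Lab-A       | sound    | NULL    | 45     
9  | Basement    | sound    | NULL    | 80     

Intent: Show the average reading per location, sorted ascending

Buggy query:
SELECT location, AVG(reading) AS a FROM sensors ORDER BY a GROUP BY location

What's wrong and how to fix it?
Bug: ORDER BY appears before GROUP BY; SQL clause order requires GROUP BY first

Fix: Reorder: SELECT … FROM … GROUP BY … ORDER BY …

Corrected query:
SELECT location, AVG(reading) AS a FROM sensors GROUP BY location ORDER BY a

Result:
location    | a    
------------+------
Basement    | NULL 
Server-Room | 16.8 
Lab-A       | 18.35
Roof        | 26.3 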